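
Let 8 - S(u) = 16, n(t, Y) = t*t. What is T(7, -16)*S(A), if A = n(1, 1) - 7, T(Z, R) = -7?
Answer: 56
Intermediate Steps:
n(t, Y) = t**2
A = -6 (A = 1**2 - 7 = 1 - 7 = -6)
S(u) = -8 (S(u) = 8 - 1*16 = 8 - 16 = -8)
T(7, -16)*S(A) = -7*(-8) = 56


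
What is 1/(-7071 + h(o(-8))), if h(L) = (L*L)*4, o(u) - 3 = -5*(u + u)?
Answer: 1/20485 ≈ 4.8816e-5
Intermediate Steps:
o(u) = 3 - 10*u (o(u) = 3 - 5*(u + u) = 3 - 10*u)
h(L) = 4*L² (h(L) = L²*4 = 4*L²)
1/(-7071 + h(o(-8))) = 1/(-7071 + 4*(3 - 10*(-8))²) = 1/(-7071 + 4*(3 + 80)²) = 1/(-7071 + 4*83²) = 1/(-7071 + 4*6889) = 1/(-7071 + 27556) = 1/20485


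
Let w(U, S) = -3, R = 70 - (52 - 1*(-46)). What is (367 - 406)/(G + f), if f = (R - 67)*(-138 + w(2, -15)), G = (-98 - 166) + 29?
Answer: -39/13160 ≈ -0.0029635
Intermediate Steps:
G = -235 (G = -264 + 29 = -235)
R = -28 (R = 70 - (52 + 46) = 70 - 1*98 = 70 - 98 = -28)
f = 13395 (f = (-28 - 67)*(-138 - 3) = -95*(-141) = 13395)
(367 - 406)/(G + f) = (367 - 406)/(-235 + 13395) = -39/13160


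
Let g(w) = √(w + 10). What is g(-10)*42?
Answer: 0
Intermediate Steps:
g(w) = √(10 + w)
g(-10)*42 = √(10 - 10)*42 = √0*42 = 0*42 = 0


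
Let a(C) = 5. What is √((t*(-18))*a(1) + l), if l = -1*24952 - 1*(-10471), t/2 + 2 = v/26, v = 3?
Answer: 3*I*√265551/13 ≈ 118.92*I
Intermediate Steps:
t = -49/13 (t = -4 + 2*(3/26) = -4 + 3/13 = -49/13 ≈ -3.7692)
l = -14481 (l = -24952 + 10471 = -14481)
√((t*(-18))*a(1) + l) = √(-49/13*(-18)*5 - 14481) = √((882/13)*5 - 14481) = √(4410/13 - 14481) = √(-183843/13) = 3*I*√265551/13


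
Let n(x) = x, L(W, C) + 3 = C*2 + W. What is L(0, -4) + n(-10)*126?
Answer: -1271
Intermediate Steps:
L(W, C) = -3 + W + 2*C (L(W, C) = -3 + (C*2 + W) = -3 + (2*C + W) = -3 + (W + 2*C) = -3 + W + 2*C)
L(0, -4) + n(-10)*126 = (-3 + 0 + 2*(-4)) - 10*126 = (-3 + 0 - 8) - 1260 = -11 - 1260 = -1271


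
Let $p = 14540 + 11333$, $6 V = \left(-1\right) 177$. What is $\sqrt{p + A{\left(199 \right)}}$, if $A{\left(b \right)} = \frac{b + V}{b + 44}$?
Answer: $\frac{\sqrt{8383078}}{18} \approx 160.85$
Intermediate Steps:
$V = - \frac{59}{2}$ ($V = \frac{\left(-1\right) 177}{6} = \frac{1}{6} \left(-177\right) = - \frac{59}{2} \approx -29.5$)
$p = 25873$
$A{\left(b \right)} = \frac{- \frac{59}{2} + b}{44 + b}$ ($A{\left(b \right)} = \frac{b - \frac{59}{2}}{b + 44} = \frac{- \frac{59}{2} + b}{44 + b}$)
$\sqrt{p + A{\left(199 \right)}} = \sqrt{25873 + \frac{- \frac{59}{2} + 199}{44 + 199}} = \sqrt{25873 + \frac{1}{243} \cdot \frac{339}{2}} = \sqrt{25873 + \frac{113}{162}} = \sqrt{\frac{4191539}{162}} = \frac{\sqrt{8383078}}{18}$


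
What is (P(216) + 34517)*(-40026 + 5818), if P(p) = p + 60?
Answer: -1190198944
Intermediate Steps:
P(p) = 60 + p
(P(216) + 34517)*(-40026 + 5818) = ((60 + 216) + 34517)*(-40026 + 5818) = (276 + 34517)*(-34208) = 34793*(-34208) = -1190198944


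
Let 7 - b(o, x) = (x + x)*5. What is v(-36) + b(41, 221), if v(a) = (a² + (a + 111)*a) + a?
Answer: -3643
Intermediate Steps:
b(o, x) = 7 - 10*x (b(o, x) = 7 - (x + x)*5 = 7 - 2*x*5 = 7 - 10*x)
v(a) = a + a² + a*(111 + a) (v(a) = (a² + (111 + a)*a) + a = (a² + a*(111 + a)) + a = a + a² + a*(111 + a))
v(-36) + b(41, 221) = 2*(-36)*(56 - 36) + (7 - 10*221) = 2*(-36)*20 + (7 - 2210) = -1440 - 2203 = -3643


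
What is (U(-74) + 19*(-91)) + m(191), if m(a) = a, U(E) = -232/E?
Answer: -56790/37 ≈ -1534.9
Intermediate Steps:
(U(-74) + 19*(-91)) + m(191) = (-232/(-74) + 19*(-91)) + 191 = (-232*(-1/74) - 1729) + 191 = (116/37 - 1729) + 191 = -63857/37 + 191 = -56790/37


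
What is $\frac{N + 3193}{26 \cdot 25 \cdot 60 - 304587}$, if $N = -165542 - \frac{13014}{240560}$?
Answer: $\frac{19527344227}{31944804360} \approx 0.61128$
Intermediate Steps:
$N = - \frac{19911398267}{120280}$ ($N = -165542 - 13014 \cdot \frac{1}{240560} = -165542 - \frac{6507}{120280} = - \frac{19911398267}{120280} \approx -1.6554 \cdot 10^{5}$)
$\frac{N + 3193}{26 \cdot 25 \cdot 60 - 304587} = \frac{- \frac{19911398267}{120280} + 3193}{26 \cdot 25 \cdot 60 - 304587} = - \frac{19527344227}{120280 \left(650 \cdot 60 - 304587\right)} = - \frac{19527344227}{120280 \left(39000 - 304587\right)} = - \frac{19527344227}{120280 \left(-265587\right)} = \left(- \frac{19527344227}{120280}\right) \left(- \frac{1}{265587}\right) = \frac{19527344227}{31944804360}$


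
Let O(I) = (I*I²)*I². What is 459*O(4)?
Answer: 470016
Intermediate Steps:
O(I) = I⁵ (O(I) = I³*I² = I⁵)
459*O(4) = 459*4⁵ = 459*1024 = 470016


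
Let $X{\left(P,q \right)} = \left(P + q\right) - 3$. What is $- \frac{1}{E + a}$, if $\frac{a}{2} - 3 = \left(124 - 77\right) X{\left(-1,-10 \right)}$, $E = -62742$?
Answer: $\frac{1}{64052} \approx 1.5612 \cdot 10^{-5}$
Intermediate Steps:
$X{\left(P,q \right)} = -3 + P + q$
$a = -1310$ ($a = 6 + 2 \left(124 - 77\right) \left(-3 - 1 - 10\right) = 6 + 2 \cdot 47 \left(-14\right) = 6 + 2 \left(-658\right) = 6 - 1316 = -1310$)
$- \frac{1}{E + a} = - \frac{1}{-62742 - 1310} = - \frac{1}{-64052} = \left(-1\right) \left(- \frac{1}{64052}\right) = \frac{1}{64052}$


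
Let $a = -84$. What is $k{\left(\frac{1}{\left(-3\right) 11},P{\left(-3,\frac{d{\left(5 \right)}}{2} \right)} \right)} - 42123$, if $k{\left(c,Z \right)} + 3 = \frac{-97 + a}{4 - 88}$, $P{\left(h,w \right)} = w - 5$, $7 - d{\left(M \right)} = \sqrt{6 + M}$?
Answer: $- \frac{3538403}{84} \approx -42124.0$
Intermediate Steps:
$d{\left(M \right)} = 7 - \sqrt{6 + M}$
$P{\left(h,w \right)} = -5 + w$
$k{\left(c,Z \right)} = - \frac{71}{84}$ ($k{\left(c,Z \right)} = -3 + \frac{-97 - 84}{4 - 88} = -3 - \frac{181}{-84} = -3 - - \frac{181}{84} = -3 + \frac{181}{84} = - \frac{71}{84}$)
$k{\left(\frac{1}{\left(-3\right) 11},P{\left(-3,\frac{d{\left(5 \right)}}{2} \right)} \right)} - 42123 = - \frac{71}{84} - 42123 = - \frac{3538403}{84}$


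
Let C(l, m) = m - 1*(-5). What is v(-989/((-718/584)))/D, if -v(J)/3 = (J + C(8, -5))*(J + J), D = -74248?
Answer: 62548881708/1196144561 ≈ 52.292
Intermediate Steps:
C(l, m) = 5 + m (C(l, m) = m + 5 = 5 + m)
v(J) = -6*J² (v(J) = -3*(J + (5 - 5))*(J + J) = -3*(J + 0)*2*J = -3*J*2*J = -6*J²)
v(-989/((-718/584)))/D = -6*(-989/((-718/584)))²/(-74248) = -6*(-989/((-718*1/584)))²*(-1/74248) = -6*(-989/(-359/292))²*(-1/74248) = -6*(-989*(-292/359))²*(-1/74248) = -6*(288788/359)²*(-1/74248) = -6*83398508944/128881*(-1/74248) = -500391053664/128881*(-1/74248) = 62548881708/1196144561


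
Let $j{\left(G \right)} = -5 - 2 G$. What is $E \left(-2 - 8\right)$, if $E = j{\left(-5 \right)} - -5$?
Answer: $-100$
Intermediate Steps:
$E = 10$ ($E = \left(-5 - -10\right) - -5 = \left(-5 + 10\right) + 5 = 5 + 5 = 10$)
$E \left(-2 - 8\right) = 10 \left(-2 - 8\right) = 10 \left(-10\right) = -100$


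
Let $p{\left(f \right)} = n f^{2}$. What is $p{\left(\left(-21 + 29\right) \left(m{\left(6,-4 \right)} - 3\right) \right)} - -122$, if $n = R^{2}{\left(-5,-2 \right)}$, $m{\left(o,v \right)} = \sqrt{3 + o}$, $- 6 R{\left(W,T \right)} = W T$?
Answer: $122$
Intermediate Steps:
$R{\left(W,T \right)} = - \frac{T W}{6}$ ($R{\left(W,T \right)} = - \frac{W T}{6} = - \frac{T W}{6}$)
$n = \frac{25}{9}$ ($n = \left(\left(- \frac{1}{6}\right) \left(-2\right) \left(-5\right)\right)^{2} = \left(- \frac{5}{3}\right)^{2} = \frac{25}{9} \approx 2.7778$)
$p{\left(f \right)} = \frac{25 f^{2}}{9}$
$p{\left(\left(-21 + 29\right) \left(m{\left(6,-4 \right)} - 3\right) \right)} - -122 = \frac{25 \left(\left(-21 + 29\right) \left(\sqrt{3 + 6} - 3\right)\right)^{2}}{9} - -122 = \frac{25 \left(8 \left(\sqrt{9} - 3\right)\right)^{2}}{9} + 122 = \frac{25 \left(8 \left(3 - 3\right)\right)^{2}}{9} + 122 = \frac{25 \left(8 \cdot 0\right)^{2}}{9} + 122 = \frac{25 \cdot 0^{2}}{9} + 122 = \frac{25}{9} \cdot 0 + 122 = 0 + 122 = 122$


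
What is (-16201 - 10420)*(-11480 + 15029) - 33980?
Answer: -94511909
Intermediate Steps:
(-16201 - 10420)*(-11480 + 15029) - 33980 = -26621*3549 - 33980 = -94477929 - 33980 = -94511909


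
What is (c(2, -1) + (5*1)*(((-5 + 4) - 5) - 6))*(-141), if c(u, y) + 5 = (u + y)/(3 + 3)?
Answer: 18283/2 ≈ 9141.5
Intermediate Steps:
c(u, y) = -5 + u/6 + y/6 (c(u, y) = -5 + (u + y)/(3 + 3) = -5 + (u + y)/6 = -5 + (u + y)*(⅙) = -5 + (u/6 + y/6) = -5 + u/6 + y/6)
(c(2, -1) + (5*1)*(((-5 + 4) - 5) - 6))*(-141) = ((-5 + (⅙)*2 + (⅙)*(-1)) + (5*1)*(((-5 + 4) - 5) - 6))*(-141) = ((-5 + ⅓ - ⅙) + 5*((-1 - 5) - 6))*(-141) = (-29/6 + 5*(-6 - 6))*(-141) = (-29/6 + 5*(-12))*(-141) = (-29/6 - 60)*(-141) = -389/6*(-141) = 18283/2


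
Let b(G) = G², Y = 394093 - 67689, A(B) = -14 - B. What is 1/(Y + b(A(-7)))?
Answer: 1/326453 ≈ 3.0632e-6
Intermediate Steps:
Y = 326404
1/(Y + b(A(-7))) = 1/(326404 + (-14 - 1*(-7))²) = 1/(326404 + (-14 + 7)²) = 1/(326404 + (-7)²) = 1/(326404 + 49) = 1/326453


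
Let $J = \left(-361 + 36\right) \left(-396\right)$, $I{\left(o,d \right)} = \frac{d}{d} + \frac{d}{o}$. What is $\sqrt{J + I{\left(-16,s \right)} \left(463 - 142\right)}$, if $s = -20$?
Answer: $\frac{3 \sqrt{57521}}{2} \approx 359.75$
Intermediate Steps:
$I{\left(o,d \right)} = 1 + \frac{d}{o}$
$J = 128700$ ($J = \left(-325\right) \left(-396\right) = 128700$)
$\sqrt{J + I{\left(-16,s \right)} \left(463 - 142\right)} = \sqrt{128700 + \frac{-20 - 16}{-16} \left(463 - 142\right)} = \sqrt{128700 + \left(- \frac{1}{16}\right) \left(-36\right) 321} = \sqrt{128700 + \frac{9}{4} \cdot 321} = \sqrt{128700 + \frac{2889}{4}} = \sqrt{\frac{517689}{4}} = \frac{3 \sqrt{57521}}{2}$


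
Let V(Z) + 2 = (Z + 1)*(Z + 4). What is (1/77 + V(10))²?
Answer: 137007025/5929 ≈ 23108.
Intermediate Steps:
V(Z) = -2 + (1 + Z)*(4 + Z) (V(Z) = -2 + (Z + 1)*(Z + 4) = -2 + (1 + Z)*(4 + Z))
(1/77 + V(10))² = (1/77 + (2 + 10² + 5*10))² = (1/77 + (2 + 100 + 50))² = (1/77 + 152)² = (11705/77)² = 137007025/5929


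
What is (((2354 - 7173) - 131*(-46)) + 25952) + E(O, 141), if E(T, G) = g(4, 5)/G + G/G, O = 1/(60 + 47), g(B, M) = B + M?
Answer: 1276523/47 ≈ 27160.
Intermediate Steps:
O = 1/107 ≈ 0.0093458
E(T, G) = 1 + 9/G (E(T, G) = (4 + 5)/G + G/G = 9/G + 1 = 1 + 9/G)
(((2354 - 7173) - 131*(-46)) + 25952) + E(O, 141) = (((2354 - 7173) - 131*(-46)) + 25952) + (9 + 141)/141 = ((-4819 + 6026) + 25952) + (1/141)*150 = (1207 + 25952) + 50/47 = 27159 + 50/47 = 1276523/47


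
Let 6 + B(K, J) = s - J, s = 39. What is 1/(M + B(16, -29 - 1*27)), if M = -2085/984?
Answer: 328/28497 ≈ 0.011510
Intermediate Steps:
B(K, J) = 33 - J (B(K, J) = -6 + (39 - J) = 33 - J)
M = -695/328 (M = -2085*1/984 = -695/328 ≈ -2.1189)
1/(M + B(16, -29 - 1*27)) = 1/(-695/328 + (33 - (-29 - 1*27))) = 1/(-695/328 + (33 - (-29 - 27))) = 1/(-695/328 + (33 - 1*(-56))) = 1/(-695/328 + (33 + 56)) = 1/(-695/328 + 89) = 1/(28497/328) = 328/28497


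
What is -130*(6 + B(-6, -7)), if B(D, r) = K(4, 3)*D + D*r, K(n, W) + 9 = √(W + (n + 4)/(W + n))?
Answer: -13260 + 780*√203/7 ≈ -11672.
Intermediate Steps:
K(n, W) = -9 + √(W + (4 + n)/(W + n)) (K(n, W) = -9 + √(W + (n + 4)/(W + n)) = -9 + √(W + (4 + n)/(W + n)))
B(D, r) = D*r + D*(-9 + √203/7) (B(D, r) = (-9 + √((4 + 4 + 3*(3 + 4))/(3 + 4)))*D + D*r = (-9 + √((4 + 4 + 3*7)/7))*D + D*r = (-9 + √((4 + 4 + 21)/7))*D + D*r = (-9 + √((⅐)*29))*D + D*r = (-9 + √(29/7))*D + D*r = (-9 + √203/7)*D + D*r = D*(-9 + √203/7) + D*r = D*r + D*(-9 + √203/7))
-130*(6 + B(-6, -7)) = -130*(6 + (⅐)*(-6)*(-63 + √203 + 7*(-7))) = -130*(6 + (⅐)*(-6)*(-63 + √203 - 49)) = -130*(6 + (⅐)*(-6)*(-112 + √203)) = -130*(6 + (96 - 6*√203/7)) = -130*(102 - 6*√203/7) = -13260 + 780*√203/7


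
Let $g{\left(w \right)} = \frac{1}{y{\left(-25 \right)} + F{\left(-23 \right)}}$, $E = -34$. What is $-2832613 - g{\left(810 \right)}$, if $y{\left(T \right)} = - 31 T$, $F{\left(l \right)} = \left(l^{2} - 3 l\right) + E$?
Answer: $- \frac{3792868808}{1339} \approx -2.8326 \cdot 10^{6}$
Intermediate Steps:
$F{\left(l \right)} = -34 + l^{2} - 3 l$ ($F{\left(l \right)} = \left(l^{2} - 3 l\right) - 34 = -34 + l^{2} - 3 l$)
$g{\left(w \right)} = \frac{1}{1339}$ ($g{\left(w \right)} = \frac{1}{\left(-31\right) \left(-25\right) - \left(-35 - 529\right)} = \frac{1}{775 + \left(-34 + 529 + 69\right)} = \frac{1}{775 + 564} = \frac{1}{1339}$)
$-2832613 - g{\left(810 \right)} = -2832613 - \frac{1}{1339} = - \frac{3792868808}{1339}$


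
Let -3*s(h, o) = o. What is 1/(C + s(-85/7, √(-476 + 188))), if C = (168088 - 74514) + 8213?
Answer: 101787/10360593401 + 4*I*√2/10360593401 ≈ 9.8244e-6 + 5.46e-10*I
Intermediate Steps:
s(h, o) = -o/3
C = 101787 (C = 93574 + 8213 = 101787)
1/(C + s(-85/7, √(-476 + 188))) = 1/(101787 - √(-476 + 188)/3) = 1/(101787 - 4*I*√2)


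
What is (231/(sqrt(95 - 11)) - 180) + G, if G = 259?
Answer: 79 + 11*sqrt(21)/2 ≈ 104.20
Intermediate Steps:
(231/(sqrt(95 - 11)) - 180) + G = (231/(sqrt(95 - 11)) - 180) + 259 = (231/(sqrt(84)) - 180) + 259 = (231/((2*sqrt(21))) - 180) + 259 = (231*(sqrt(21)/42) - 180) + 259 = (11*sqrt(21)/2 - 180) + 259 = (-180 + 11*sqrt(21)/2) + 259 = 79 + 11*sqrt(21)/2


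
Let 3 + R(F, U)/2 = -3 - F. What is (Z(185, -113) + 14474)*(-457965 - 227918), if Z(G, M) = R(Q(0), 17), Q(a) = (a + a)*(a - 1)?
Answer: -9919239946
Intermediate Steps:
Q(a) = 2*a*(-1 + a) (Q(a) = (2*a)*(-1 + a) = 2*a*(-1 + a))
R(F, U) = -12 - 2*F (R(F, U) = -6 + 2*(-3 - F) = -6 + (-6 - 2*F) = -12 - 2*F)
Z(G, M) = -12 (Z(G, M) = -12 - 4*0*(-1 + 0) = -12 - 4*0*(-1) = -12 - 2*0 = -12 + 0 = -12)
(Z(185, -113) + 14474)*(-457965 - 227918) = (-12 + 14474)*(-457965 - 227918) = 14462*(-685883) = -9919239946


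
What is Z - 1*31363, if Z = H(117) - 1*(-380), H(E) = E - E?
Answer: -30983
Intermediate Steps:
H(E) = 0
Z = 380 (Z = 0 - 1*(-380) = 0 + 380 = 380)
Z - 1*31363 = 380 - 1*31363 = 380 - 31363 = -30983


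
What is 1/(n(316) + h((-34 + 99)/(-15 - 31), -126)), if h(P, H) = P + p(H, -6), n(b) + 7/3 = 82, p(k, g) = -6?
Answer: 138/9971 ≈ 0.013840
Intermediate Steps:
n(b) = 239/3 (n(b) = -7/3 + 82 = 239/3)
h(P, H) = -6 + P (h(P, H) = P - 6 = -6 + P)
1/(n(316) + h((-34 + 99)/(-15 - 31), -126)) = 1/(239/3 + (-6 + (-34 + 99)/(-15 - 31))) = 1/(239/3 + (-6 + 65/(-46))) = 1/(239/3 + (-6 + 65*(-1/46))) = 1/(239/3 + (-6 - 65/46)) = 1/(239/3 - 341/46) = 1/(9971/138) = 138/9971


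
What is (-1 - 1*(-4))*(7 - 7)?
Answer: 0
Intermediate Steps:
(-1 - 1*(-4))*(7 - 7) = (-1 + 4)*0 = 3*0 = 0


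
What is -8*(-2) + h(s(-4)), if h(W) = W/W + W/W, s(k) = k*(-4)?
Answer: 18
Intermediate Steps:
s(k) = -4*k
h(W) = 2 (h(W) = 1 + 1 = 2)
-8*(-2) + h(s(-4)) = -8*(-2) + 2 = 16 + 2 = 18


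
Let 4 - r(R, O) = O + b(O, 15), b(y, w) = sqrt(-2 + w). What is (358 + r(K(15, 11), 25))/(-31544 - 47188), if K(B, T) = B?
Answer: -337/78732 + sqrt(13)/78732 ≈ -0.0042345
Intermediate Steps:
r(R, O) = 4 - O - sqrt(13) (r(R, O) = 4 - (O + sqrt(-2 + 15)) = 4 - (O + sqrt(13)) = 4 + (-O - sqrt(13)) = 4 - O - sqrt(13))
(358 + r(K(15, 11), 25))/(-31544 - 47188) = (358 + (4 - 1*25 - sqrt(13)))/(-31544 - 47188) = (358 + (4 - 25 - sqrt(13)))/(-78732) = (358 + (-21 - sqrt(13)))*(-1/78732) = (337 - sqrt(13))*(-1/78732) = -337/78732 + sqrt(13)/78732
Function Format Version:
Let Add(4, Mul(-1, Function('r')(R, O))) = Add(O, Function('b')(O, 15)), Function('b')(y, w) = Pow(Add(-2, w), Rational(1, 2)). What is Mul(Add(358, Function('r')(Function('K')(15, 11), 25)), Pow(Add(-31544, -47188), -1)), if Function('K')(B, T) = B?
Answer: Add(Rational(-337, 78732), Mul(Rational(1, 78732), Pow(13, Rational(1, 2)))) ≈ -0.0042345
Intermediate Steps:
Function('r')(R, O) = Add(4, Mul(-1, O), Mul(-1, Pow(13, Rational(1, 2)))) (Function('r')(R, O) = Add(4, Mul(-1, Add(O, Pow(Add(-2, 15), Rational(1, 2))))) = Add(4, Mul(-1, Add(O, Pow(13, Rational(1, 2))))) = Add(4, Add(Mul(-1, O), Mul(-1, Pow(13, Rational(1, 2))))) = Add(4, Mul(-1, O), Mul(-1, Pow(13, Rational(1, 2)))))
Mul(Add(358, Function('r')(Function('K')(15, 11), 25)), Pow(Add(-31544, -47188), -1)) = Mul(Add(358, Add(4, Mul(-1, 25), Mul(-1, Pow(13, Rational(1, 2))))), Pow(Add(-31544, -47188), -1)) = Mul(Add(358, Add(4, -25, Mul(-1, Pow(13, Rational(1, 2))))), Pow(-78732, -1)) = Mul(Add(358, Add(-21, Mul(-1, Pow(13, Rational(1, 2))))), Rational(-1, 78732)) = Mul(Add(337, Mul(-1, Pow(13, Rational(1, 2)))), Rational(-1, 78732)) = Add(Rational(-337, 78732), Mul(Rational(1, 78732), Pow(13, Rational(1, 2))))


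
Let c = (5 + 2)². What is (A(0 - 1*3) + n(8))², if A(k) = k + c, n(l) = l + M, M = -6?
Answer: 2304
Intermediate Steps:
c = 49 (c = 7² = 49)
n(l) = -6 + l (n(l) = l - 6 = -6 + l)
A(k) = 49 + k (A(k) = k + 49 = 49 + k)
(A(0 - 1*3) + n(8))² = ((49 + (0 - 1*3)) + (-6 + 8))² = ((49 + (0 - 3)) + 2)² = ((49 - 3) + 2)² = (46 + 2)² = 48² = 2304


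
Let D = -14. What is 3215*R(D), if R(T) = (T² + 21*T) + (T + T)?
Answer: -405090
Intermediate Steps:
R(T) = T² + 23*T (R(T) = (T² + 21*T) + 2*T = T² + 23*T)
3215*R(D) = 3215*(-14*(23 - 14)) = 3215*(-14*9) = 3215*(-126) = -405090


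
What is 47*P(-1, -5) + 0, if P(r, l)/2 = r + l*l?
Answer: 2256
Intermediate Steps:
P(r, l) = 2*r + 2*l² (P(r, l) = 2*(r + l*l) = 2*(r + l²) = 2*r + 2*l²)
47*P(-1, -5) + 0 = 47*(2*(-1) + 2*(-5)²) + 0 = 47*(-2 + 2*25) + 0 = 47*(-2 + 50) + 0 = 47*48 + 0 = 2256 + 0 = 2256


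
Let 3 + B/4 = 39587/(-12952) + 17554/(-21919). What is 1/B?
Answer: -70973722/1946751525 ≈ -0.036458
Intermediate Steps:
B = -1946751525/70973722 (B = -12 + 4*(39587/(-12952) + 17554/(-21919)) = -12 + 4*(39587*(-1/12952) + 17554*(-1/21919)) = -12 + 4*(-39587/12952 - 17554/21919) = -12 + 4*(-1095066861/283894888) = -12 - 1095066861/70973722 = -1946751525/70973722 ≈ -27.429)
1/B = 1/(-1946751525/70973722) = -70973722/1946751525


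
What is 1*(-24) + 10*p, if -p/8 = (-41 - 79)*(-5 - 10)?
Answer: -144024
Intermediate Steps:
p = -14400 (p = -8*(-41 - 79)*(-5 - 10) = -(-960)*(-15) = -8*1800 = -14400)
1*(-24) + 10*p = 1*(-24) + 10*(-14400) = -24 - 144000 = -144024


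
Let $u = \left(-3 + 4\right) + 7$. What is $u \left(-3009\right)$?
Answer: $-24072$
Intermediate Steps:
$u = 8$ ($u = 1 + 7 = 8$)
$u \left(-3009\right) = 8 \left(-3009\right) = -24072$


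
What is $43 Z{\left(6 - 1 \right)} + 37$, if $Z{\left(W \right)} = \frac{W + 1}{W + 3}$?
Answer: $\frac{277}{4} \approx 69.25$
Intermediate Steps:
$Z{\left(W \right)} = \frac{1 + W}{3 + W}$
$43 Z{\left(6 - 1 \right)} + 37 = 43 \frac{1 + \left(6 - 1\right)}{3 + \left(6 - 1\right)} + 37 = 43 \frac{1 + 5}{3 + 5} + 37 = 43 \cdot \frac{1}{8} \cdot 6 + 37 = 43 \cdot \frac{3}{4} + 37 = \frac{129}{4} + 37 = \frac{277}{4}$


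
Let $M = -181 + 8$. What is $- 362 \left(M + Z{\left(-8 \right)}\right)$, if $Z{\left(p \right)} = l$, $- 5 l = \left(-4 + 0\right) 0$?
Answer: $62626$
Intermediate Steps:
$l = 0$ ($l = - \frac{\left(-4 + 0\right) 0}{5} = - \frac{\left(-4\right) 0}{5} = \left(- \frac{1}{5}\right) 0 = 0$)
$M = -173$
$Z{\left(p \right)} = 0$
$- 362 \left(M + Z{\left(-8 \right)}\right) = - 362 \left(-173 + 0\right) = \left(-362\right) \left(-173\right) = 62626$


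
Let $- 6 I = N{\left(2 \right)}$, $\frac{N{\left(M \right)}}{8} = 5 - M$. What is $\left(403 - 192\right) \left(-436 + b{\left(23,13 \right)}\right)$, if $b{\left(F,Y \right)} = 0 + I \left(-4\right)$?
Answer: $-88620$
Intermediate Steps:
$N{\left(M \right)} = 40 - 8 M$ ($N{\left(M \right)} = 8 \left(5 - M\right) = 40 - 8 M$)
$I = -4$ ($I = - \frac{40 - 16}{6} = \left(- \frac{1}{6}\right) 24 = -4$)
$b{\left(F,Y \right)} = 16$ ($b{\left(F,Y \right)} = 0 - -16 = 0 + 16 = 16$)
$\left(403 - 192\right) \left(-436 + b{\left(23,13 \right)}\right) = \left(403 - 192\right) \left(-436 + 16\right) = 211 \left(-420\right) = -88620$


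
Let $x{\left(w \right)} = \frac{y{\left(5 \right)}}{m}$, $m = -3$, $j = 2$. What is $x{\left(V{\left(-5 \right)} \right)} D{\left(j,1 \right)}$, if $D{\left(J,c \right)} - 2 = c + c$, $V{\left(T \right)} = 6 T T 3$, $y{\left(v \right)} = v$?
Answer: $- \frac{20}{3} \approx -6.6667$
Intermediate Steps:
$V{\left(T \right)} = 18 T^{2}$ ($V{\left(T \right)} = 6 T^{2} \cdot 3 = 6 \cdot 3 T^{2} = 18 T^{2}$)
$D{\left(J,c \right)} = 2 + 2 c$ ($D{\left(J,c \right)} = 2 + \left(c + c\right) = 2 + 2 c$)
$x{\left(w \right)} = - \frac{5}{3}$ ($x{\left(w \right)} = \frac{5}{-3} = 5 \left(- \frac{1}{3}\right) = - \frac{5}{3}$)
$x{\left(V{\left(-5 \right)} \right)} D{\left(j,1 \right)} = - \frac{5 \left(2 + 2 \cdot 1\right)}{3} = - \frac{5 \left(2 + 2\right)}{3} = \left(- \frac{5}{3}\right) 4 = - \frac{20}{3}$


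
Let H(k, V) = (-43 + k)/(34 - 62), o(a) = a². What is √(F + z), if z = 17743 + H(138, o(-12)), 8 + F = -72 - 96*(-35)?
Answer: √4119843/14 ≈ 144.98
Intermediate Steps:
H(k, V) = 43/28 - k/28 (H(k, V) = (-43 + k)/(-28) = (-43 + k)*(-1/28) = 43/28 - k/28)
F = 3280 (F = -8 + (-72 - 96*(-35)) = -8 + (-72 + 3360) = -8 + 3288 = 3280)
z = 496709/28 (z = 17743 + (43/28 - 1/28*138) = 17743 + (43/28 - 69/14) = 17743 - 95/28 = 496709/28 ≈ 17740.)
√(F + z) = √(3280 + 496709/28) = √(588549/28) = √4119843/14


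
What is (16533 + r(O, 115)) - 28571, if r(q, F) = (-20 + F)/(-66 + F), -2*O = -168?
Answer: -589767/49 ≈ -12036.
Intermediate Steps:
O = 84 (O = -½*(-168) = 84)
r(q, F) = (-20 + F)/(-66 + F)
(16533 + r(O, 115)) - 28571 = (16533 + (-20 + 115)/(-66 + 115)) - 28571 = (16533 + 95/49) - 28571 = 810212/49 - 28571 = -589767/49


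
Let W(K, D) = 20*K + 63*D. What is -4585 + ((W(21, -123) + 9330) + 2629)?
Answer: 45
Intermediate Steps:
-4585 + ((W(21, -123) + 9330) + 2629) = -4585 + (((20*21 + 63*(-123)) + 9330) + 2629) = -4585 + (((420 - 7749) + 9330) + 2629) = -4585 + ((-7329 + 9330) + 2629) = -4585 + (2001 + 2629) = -4585 + 4630 = 45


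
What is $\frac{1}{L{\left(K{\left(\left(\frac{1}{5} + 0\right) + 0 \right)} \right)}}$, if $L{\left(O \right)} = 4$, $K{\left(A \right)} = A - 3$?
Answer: $\frac{1}{4} \approx 0.25$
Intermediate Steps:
$K{\left(A \right)} = -3 + A$
$\frac{1}{L{\left(K{\left(\left(\frac{1}{5} + 0\right) + 0 \right)} \right)}} = \frac{1}{4}$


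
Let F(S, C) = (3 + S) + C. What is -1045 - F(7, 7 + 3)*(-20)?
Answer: -645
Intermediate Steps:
F(S, C) = 3 + C + S
-1045 - F(7, 7 + 3)*(-20) = -1045 - (3 + (7 + 3) + 7)*(-20) = -1045 - (3 + 10 + 7)*(-20) = -1045 - 20*(-20) = -1045 - 1*(-400) = -1045 + 400 = -645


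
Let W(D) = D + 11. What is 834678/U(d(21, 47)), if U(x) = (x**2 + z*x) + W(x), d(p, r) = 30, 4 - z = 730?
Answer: -64206/1603 ≈ -40.054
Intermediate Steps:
z = -726 (z = 4 - 1*730 = 4 - 730 = -726)
W(D) = 11 + D
U(x) = 11 + x**2 - 725*x (U(x) = (x**2 - 726*x) + (11 + x) = 11 + x**2 - 725*x)
834678/U(d(21, 47)) = 834678/(11 + 30**2 - 725*30) = 834678/(11 + 900 - 21750) = 834678/(-20839) = 834678*(-1/20839) = -64206/1603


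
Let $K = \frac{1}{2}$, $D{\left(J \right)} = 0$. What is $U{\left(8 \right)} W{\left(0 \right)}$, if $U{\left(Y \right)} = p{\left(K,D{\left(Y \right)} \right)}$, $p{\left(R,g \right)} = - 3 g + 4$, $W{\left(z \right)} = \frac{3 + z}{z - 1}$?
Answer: $-12$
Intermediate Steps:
$W{\left(z \right)} = \frac{3 + z}{-1 + z}$
$K = \frac{1}{2} \approx 0.5$
$p{\left(R,g \right)} = 4 - 3 g$
$U{\left(Y \right)} = 4$ ($U{\left(Y \right)} = 4 - 0 = 4 + 0 = 4$)
$U{\left(8 \right)} W{\left(0 \right)} = 4 \frac{3 + 0}{-1 + 0} = 4 \frac{1}{-1} \cdot 3 = 4 \left(\left(-1\right) 3\right) = 4 \left(-3\right) = -12$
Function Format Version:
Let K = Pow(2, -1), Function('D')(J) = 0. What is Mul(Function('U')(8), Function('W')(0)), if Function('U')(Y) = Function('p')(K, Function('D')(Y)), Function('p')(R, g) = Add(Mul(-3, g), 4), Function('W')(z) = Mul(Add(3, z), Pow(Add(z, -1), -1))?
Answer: -12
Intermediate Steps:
Function('W')(z) = Mul(Pow(Add(-1, z), -1), Add(3, z)) (Function('W')(z) = Mul(Add(3, z), Pow(Add(-1, z), -1)) = Mul(Pow(Add(-1, z), -1), Add(3, z)))
K = Rational(1, 2) ≈ 0.50000
Function('p')(R, g) = Add(4, Mul(-3, g))
Function('U')(Y) = 4 (Function('U')(Y) = Add(4, Mul(-3, 0)) = Add(4, 0) = 4)
Mul(Function('U')(8), Function('W')(0)) = Mul(4, Mul(Pow(Add(-1, 0), -1), Add(3, 0))) = Mul(4, Mul(Pow(-1, -1), 3)) = Mul(4, Mul(-1, 3)) = Mul(4, -3) = -12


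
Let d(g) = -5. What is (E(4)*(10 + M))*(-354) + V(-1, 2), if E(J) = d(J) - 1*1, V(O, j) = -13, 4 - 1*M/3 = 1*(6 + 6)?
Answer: -29749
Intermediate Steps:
M = -24 (M = 12 - 3*(6 + 6) = 12 - 3*12 = 12 - 36 = -24)
E(J) = -6 (E(J) = -5 - 1*1 = -5 - 1 = -6)
(E(4)*(10 + M))*(-354) + V(-1, 2) = -6*(10 - 24)*(-354) - 13 = -6*(-14)*(-354) - 13 = 84*(-354) - 13 = -29736 - 13 = -29749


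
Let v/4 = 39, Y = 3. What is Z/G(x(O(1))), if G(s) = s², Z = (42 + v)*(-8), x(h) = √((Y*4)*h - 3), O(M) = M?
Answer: -176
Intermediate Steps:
v = 156 (v = 4*39 = 156)
x(h) = √(-3 + 12*h) (x(h) = √((3*4)*h - 3) = √(12*h - 3) = √(-3 + 12*h))
Z = -1584 (Z = (42 + 156)*(-8) = 198*(-8) = -1584)
Z/G(x(O(1))) = -1584/(-3 + 12*1) = -1584/(-3 + 12) = -1584/((√9)²) = -1584/(3²) = -1584/9 = -1584*⅑ = -176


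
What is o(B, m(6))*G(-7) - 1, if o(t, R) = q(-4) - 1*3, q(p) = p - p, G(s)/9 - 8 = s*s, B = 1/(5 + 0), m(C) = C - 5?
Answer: -1540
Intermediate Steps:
m(C) = -5 + C
B = 1/5 ≈ 0.20000
G(s) = 72 + 9*s**2 (G(s) = 72 + 9*(s*s) = 72 + 9*s**2)
q(p) = 0
o(t, R) = -3 (o(t, R) = 0 - 1*3 = 0 - 3 = -3)
o(B, m(6))*G(-7) - 1 = -3*(72 + 9*(-7)**2) - 1 = -3*(72 + 9*49) - 1 = -3*(72 + 441) - 1 = -3*513 - 1 = -1539 - 1 = -1540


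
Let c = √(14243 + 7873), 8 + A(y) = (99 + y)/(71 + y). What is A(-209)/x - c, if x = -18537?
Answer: 497/1279053 - 2*√5529 ≈ -148.71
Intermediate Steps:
A(y) = -8 + (99 + y)/(71 + y)
c = 2*√5529 (c = √22116 = 2*√5529 ≈ 148.71)
A(-209)/x - c = (7*(-67 - 1*(-209))/(71 - 209))/(-18537) - 2*√5529 = (7*(-67 + 209)/(-138))*(-1/18537) - 2*√5529 = (7*(-1/138)*142)*(-1/18537) - 2*√5529 = -497/69*(-1/18537) - 2*√5529 = 497/1279053 - 2*√5529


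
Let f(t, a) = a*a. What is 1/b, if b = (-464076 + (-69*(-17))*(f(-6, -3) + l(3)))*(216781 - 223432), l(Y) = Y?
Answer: 1/2992950000 ≈ 3.3412e-10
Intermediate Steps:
f(t, a) = a²
b = 2992950000 (b = (-464076 + (-69*(-17))*((-3)² + 3))*(216781 - 223432) = (-464076 + 1173*(9 + 3))*(-6651) = (-464076 + 1173*12)*(-6651) = (-464076 + 14076)*(-6651) = -450000*(-6651) = 2992950000)
1/b = 1/2992950000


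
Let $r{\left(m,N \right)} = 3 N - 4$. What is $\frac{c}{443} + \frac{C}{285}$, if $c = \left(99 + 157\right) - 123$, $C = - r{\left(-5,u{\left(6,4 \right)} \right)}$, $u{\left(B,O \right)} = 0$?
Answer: $\frac{39677}{126255} \approx 0.31426$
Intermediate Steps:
$r{\left(m,N \right)} = -4 + 3 N$
$C = 4$ ($C = - (-4 + 3 \cdot 0) = - (-4 + 0) = \left(-1\right) \left(-4\right) = 4$)
$c = 133$ ($c = 256 - 123 = 133$)
$\frac{c}{443} + \frac{C}{285} = \frac{133}{443} + \frac{4}{285} = \frac{39677}{126255}$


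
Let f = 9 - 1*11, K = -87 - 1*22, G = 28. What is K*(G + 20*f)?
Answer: 1308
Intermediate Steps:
K = -109 (K = -87 - 22 = -109)
f = -2 (f = 9 - 11 = -2)
K*(G + 20*f) = -109*(28 + 20*(-2)) = -109*(28 - 40) = -109*(-12) = 1308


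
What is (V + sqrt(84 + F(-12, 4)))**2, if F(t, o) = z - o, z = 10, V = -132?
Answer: 17514 - 792*sqrt(10) ≈ 15009.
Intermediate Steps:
F(t, o) = 10 - o
(V + sqrt(84 + F(-12, 4)))**2 = (-132 + sqrt(84 + (10 - 1*4)))**2 = (-132 + sqrt(84 + (10 - 4)))**2 = (-132 + sqrt(84 + 6))**2 = (-132 + sqrt(90))**2 = (-132 + 3*sqrt(10))**2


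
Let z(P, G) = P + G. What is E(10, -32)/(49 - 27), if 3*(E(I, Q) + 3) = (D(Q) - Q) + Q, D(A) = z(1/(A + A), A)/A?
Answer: -5461/45056 ≈ -0.12120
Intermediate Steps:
z(P, G) = G + P
D(A) = (A + 1/(2*A))/A (D(A) = (A + 1/(A + A))/A = (A + 1/(2*A))/A)
E(I, Q) = -8/3 + 1/(6*Q²) (E(I, Q) = -3 + (((1 + 1/(2*Q²)) - Q) + Q)/3 = -3 + ((1 + 1/(2*Q²) - Q) + Q)/3 = -3 + (1 + 1/(2*Q²))/3 = -3 + (⅓ + 1/(6*Q²)) = -8/3 + 1/(6*Q²))
E(10, -32)/(49 - 27) = (-8/3 + (⅙)/(-32)²)/(49 - 27) = (-8/3 + (⅙)*(1/1024))/22 = (-8/3 + 1/6144)*(1/22) = -5461/2048*1/22 = -5461/45056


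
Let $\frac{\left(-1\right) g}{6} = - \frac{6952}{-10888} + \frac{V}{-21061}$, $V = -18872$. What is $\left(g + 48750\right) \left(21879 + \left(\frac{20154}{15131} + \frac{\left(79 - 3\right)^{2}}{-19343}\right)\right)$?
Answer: $\frac{8946829138221171200351712}{8389355081769593} \approx 1.0664 \cdot 10^{9}$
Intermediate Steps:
$g = - \frac{263920806}{28664021}$ ($g = - 6 \left(- \frac{6952}{-10888} - \frac{18872}{-21061}\right) = - 6 \left(\left(-6952\right) \left(- \frac{1}{10888}\right) - - \frac{18872}{21061}\right) = - 6 \left(\frac{869}{1361} + \frac{18872}{21061}\right) = \left(-6\right) \frac{43986801}{28664021} = - \frac{263920806}{28664021} \approx -9.2074$)
$\left(g + 48750\right) \left(21879 + \left(\frac{20154}{15131} + \frac{\left(79 - 3\right)^{2}}{-19343}\right)\right) = \left(- \frac{263920806}{28664021} + 48750\right) \left(21879 + \left(\frac{20154}{15131} + \frac{\left(79 - 3\right)^{2}}{-19343}\right)\right) = \frac{1397107102944 \left(21879 + \left(20154 \cdot \frac{1}{15131} + 76^{2} \left(- \frac{1}{19343}\right)\right)\right)}{28664021} = \frac{1397107102944 \left(21879 + \left(\frac{20154}{15131} + 5776 \left(- \frac{1}{19343}\right)\right)\right)}{28664021} = \frac{1397107102944 \left(21879 + \left(\frac{20154}{15131} - \frac{5776}{19343}\right)\right)}{28664021} = \frac{1397107102944 \left(21879 + \frac{302442166}{292678933}\right)}{28664021} = \frac{1397107102944}{28664021} \cdot \frac{6403824817273}{292678933} = \frac{8946829138221171200351712}{8389355081769593}$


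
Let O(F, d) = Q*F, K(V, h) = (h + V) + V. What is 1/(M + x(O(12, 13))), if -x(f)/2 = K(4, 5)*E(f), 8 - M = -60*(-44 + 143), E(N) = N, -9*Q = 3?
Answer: 1/6052 ≈ 0.00016523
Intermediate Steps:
Q = -1/3 (Q = -1/9*3 = -1/3 ≈ -0.33333)
K(V, h) = h + 2*V (K(V, h) = (V + h) + V = h + 2*V)
M = 5948 (M = 8 - (-60)*(-44 + 143) = 8 - (-60)*99 = 8 - 1*(-5940) = 8 + 5940 = 5948)
O(F, d) = -F/3
x(f) = -26*f (x(f) = -2*(5 + 2*4)*f = -2*(5 + 8)*f = -26*f)
1/(M + x(O(12, 13))) = 1/(5948 - (-26)*12/3) = 1/(5948 - 26*(-4)) = 1/(5948 + 104) = 1/6052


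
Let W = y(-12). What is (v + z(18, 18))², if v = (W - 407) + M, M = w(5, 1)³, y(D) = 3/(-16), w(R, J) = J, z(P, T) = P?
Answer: 38576521/256 ≈ 1.5069e+5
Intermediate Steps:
y(D) = -3/16 (y(D) = 3*(-1/16) = -3/16)
W = -3/16 ≈ -0.18750
M = 1 (M = 1³ = 1)
v = -6499/16 (v = (-3/16 - 407) + 1 = -6515/16 + 1 = -6499/16 ≈ -406.19)
(v + z(18, 18))² = (-6499/16 + 18)² = (-6211/16)² = 38576521/256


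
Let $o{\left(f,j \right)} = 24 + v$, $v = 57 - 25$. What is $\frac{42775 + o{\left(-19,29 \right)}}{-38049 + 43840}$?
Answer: $\frac{42831}{5791} \approx 7.3961$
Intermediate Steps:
$v = 32$ ($v = 57 - 25 = 32$)
$o{\left(f,j \right)} = 56$ ($o{\left(f,j \right)} = 24 + 32 = 56$)
$\frac{42775 + o{\left(-19,29 \right)}}{-38049 + 43840} = \frac{42775 + 56}{-38049 + 43840} = \frac{42831}{5791}$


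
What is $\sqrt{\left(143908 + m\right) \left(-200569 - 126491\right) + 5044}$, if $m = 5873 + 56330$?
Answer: $2 i \sqrt{16852664654} \approx 2.5964 \cdot 10^{5} i$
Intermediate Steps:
$m = 62203$
$\sqrt{\left(143908 + m\right) \left(-200569 - 126491\right) + 5044} = \sqrt{\left(143908 + 62203\right) \left(-200569 - 126491\right) + 5044} = \sqrt{206111 \left(-327060\right) + 5044} = \sqrt{-67410663660 + 5044} = \sqrt{-67410658616} = 2 i \sqrt{16852664654}$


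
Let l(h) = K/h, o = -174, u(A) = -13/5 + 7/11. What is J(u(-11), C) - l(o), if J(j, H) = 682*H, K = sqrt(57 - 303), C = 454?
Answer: 309628 + I*sqrt(246)/174 ≈ 3.0963e+5 + 0.09014*I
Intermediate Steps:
u(A) = -108/55 (u(A) = -13*1/5 + 7*(1/11) = -13/5 + 7/11 = -108/55)
K = I*sqrt(246) (K = sqrt(-246) = I*sqrt(246) ≈ 15.684*I)
l(h) = I*sqrt(246)/h (l(h) = (I*sqrt(246))/h = I*sqrt(246)/h)
J(u(-11), C) - l(o) = 682*454 - I*sqrt(246)/(-174) = 309628 - I*sqrt(246)*(-1)/174 = 309628 - (-1)*I*sqrt(246)/174 = 309628 + I*sqrt(246)/174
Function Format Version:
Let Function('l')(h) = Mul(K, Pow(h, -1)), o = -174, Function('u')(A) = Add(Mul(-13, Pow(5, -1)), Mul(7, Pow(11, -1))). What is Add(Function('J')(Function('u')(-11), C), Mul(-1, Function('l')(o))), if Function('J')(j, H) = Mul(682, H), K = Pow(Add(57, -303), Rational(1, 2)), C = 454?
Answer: Add(309628, Mul(Rational(1, 174), I, Pow(246, Rational(1, 2)))) ≈ Add(3.0963e+5, Mul(0.090140, I))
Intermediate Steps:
Function('u')(A) = Rational(-108, 55) (Function('u')(A) = Add(Mul(-13, Rational(1, 5)), Mul(7, Rational(1, 11))) = Add(Rational(-13, 5), Rational(7, 11)) = Rational(-108, 55))
K = Mul(I, Pow(246, Rational(1, 2))) (K = Pow(-246, Rational(1, 2)) = Mul(I, Pow(246, Rational(1, 2))) ≈ Mul(15.684, I))
Function('l')(h) = Mul(I, Pow(246, Rational(1, 2)), Pow(h, -1)) (Function('l')(h) = Mul(Mul(I, Pow(246, Rational(1, 2))), Pow(h, -1)) = Mul(I, Pow(246, Rational(1, 2)), Pow(h, -1)))
Add(Function('J')(Function('u')(-11), C), Mul(-1, Function('l')(o))) = Add(Mul(682, 454), Mul(-1, Mul(I, Pow(246, Rational(1, 2)), Pow(-174, -1)))) = Add(309628, Mul(-1, Mul(I, Pow(246, Rational(1, 2)), Rational(-1, 174)))) = Add(309628, Mul(-1, Mul(Rational(-1, 174), I, Pow(246, Rational(1, 2))))) = Add(309628, Mul(Rational(1, 174), I, Pow(246, Rational(1, 2))))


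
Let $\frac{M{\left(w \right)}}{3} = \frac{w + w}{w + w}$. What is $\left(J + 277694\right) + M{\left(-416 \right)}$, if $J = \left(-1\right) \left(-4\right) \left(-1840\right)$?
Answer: $270337$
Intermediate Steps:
$M{\left(w \right)} = 3$ ($M{\left(w \right)} = 3 \frac{w + w}{w + w} = 3 \frac{2 w}{2 w} = 3 \cdot 2 w \frac{1}{2 w} = 3 \cdot 1 = 3$)
$J = -7360$ ($J = 4 \left(-1840\right) = -7360$)
$\left(J + 277694\right) + M{\left(-416 \right)} = \left(-7360 + 277694\right) + 3 = 270334 + 3 = 270337$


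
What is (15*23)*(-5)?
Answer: -1725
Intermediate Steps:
(15*23)*(-5) = 345*(-5) = -1725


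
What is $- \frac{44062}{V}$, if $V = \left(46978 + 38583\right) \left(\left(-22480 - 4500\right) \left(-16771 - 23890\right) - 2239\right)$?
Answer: $- \frac{44062}{93863115679501} \approx -4.6943 \cdot 10^{-10}$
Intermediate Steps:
$V = 93863115679501$ ($V = 85561 \left(\left(-26980\right) \left(-40661\right) - 2239\right) = 85561 \left(1097033780 - 2239\right) = 85561 \cdot 1097031541 = 93863115679501$)
$- \frac{44062}{V} = - \frac{44062}{93863115679501}$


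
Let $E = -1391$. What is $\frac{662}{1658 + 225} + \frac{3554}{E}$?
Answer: $- \frac{5771340}{2619253} \approx -2.2034$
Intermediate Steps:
$\frac{662}{1658 + 225} + \frac{3554}{E} = \frac{662}{1658 + 225} + \frac{3554}{-1391} = \frac{662}{1883} + 3554 \left(- \frac{1}{1391}\right) = 662 \cdot \frac{1}{1883} - \frac{3554}{1391} = \frac{662}{1883} - \frac{3554}{1391} = - \frac{5771340}{2619253}$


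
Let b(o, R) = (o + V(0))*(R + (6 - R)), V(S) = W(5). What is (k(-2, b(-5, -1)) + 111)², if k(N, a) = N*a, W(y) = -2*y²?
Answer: 594441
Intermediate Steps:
V(S) = -50 (V(S) = -2*5² = -2*25 = -50)
b(o, R) = -300 + 6*o (b(o, R) = (o - 50)*(R + (6 - R)) = (-50 + o)*6 = -300 + 6*o)
(k(-2, b(-5, -1)) + 111)² = (-2*(-300 + 6*(-5)) + 111)² = (-2*(-300 - 30) + 111)² = (-2*(-330) + 111)² = (660 + 111)² = 771² = 594441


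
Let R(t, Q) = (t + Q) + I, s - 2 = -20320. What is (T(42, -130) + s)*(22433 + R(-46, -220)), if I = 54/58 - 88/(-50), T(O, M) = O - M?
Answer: -323807181796/725 ≈ -4.4663e+8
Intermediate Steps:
s = -20318 (s = 2 - 20320 = -20318)
I = 1951/725 (I = 54*(1/58) - 88*(-1/50) = 27/29 + 44/25 = 1951/725 ≈ 2.6910)
R(t, Q) = 1951/725 + Q + t (R(t, Q) = (t + Q) + 1951/725 = (Q + t) + 1951/725 = 1951/725 + Q + t)
(T(42, -130) + s)*(22433 + R(-46, -220)) = ((42 - 1*(-130)) - 20318)*(22433 + (1951/725 - 220 - 46)) = ((42 + 130) - 20318)*(22433 - 190899/725) = (172 - 20318)*(16073026/725) = -20146*16073026/725 = -323807181796/725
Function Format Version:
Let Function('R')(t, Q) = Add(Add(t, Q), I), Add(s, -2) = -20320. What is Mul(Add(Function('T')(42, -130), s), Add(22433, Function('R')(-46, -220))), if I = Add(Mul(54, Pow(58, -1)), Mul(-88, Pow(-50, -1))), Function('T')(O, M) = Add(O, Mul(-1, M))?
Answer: Rational(-323807181796, 725) ≈ -4.4663e+8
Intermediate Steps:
s = -20318 (s = Add(2, -20320) = -20318)
I = Rational(1951, 725) (I = Add(Mul(54, Rational(1, 58)), Mul(-88, Rational(-1, 50))) = Add(Rational(27, 29), Rational(44, 25)) = Rational(1951, 725) ≈ 2.6910)
Function('R')(t, Q) = Add(Rational(1951, 725), Q, t) (Function('R')(t, Q) = Add(Add(t, Q), Rational(1951, 725)) = Add(Add(Q, t), Rational(1951, 725)) = Add(Rational(1951, 725), Q, t))
Mul(Add(Function('T')(42, -130), s), Add(22433, Function('R')(-46, -220))) = Mul(Add(Add(42, Mul(-1, -130)), -20318), Add(22433, Add(Rational(1951, 725), -220, -46))) = Mul(Add(Add(42, 130), -20318), Add(22433, Rational(-190899, 725))) = Mul(Add(172, -20318), Rational(16073026, 725)) = Mul(-20146, Rational(16073026, 725)) = Rational(-323807181796, 725)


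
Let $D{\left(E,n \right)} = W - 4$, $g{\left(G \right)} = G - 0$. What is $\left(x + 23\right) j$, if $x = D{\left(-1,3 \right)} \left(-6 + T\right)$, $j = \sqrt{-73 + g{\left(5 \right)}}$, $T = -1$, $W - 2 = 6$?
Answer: $- 10 i \sqrt{17} \approx - 41.231 i$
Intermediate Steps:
$W = 8$ ($W = 2 + 6 = 8$)
$g{\left(G \right)} = G$ ($g{\left(G \right)} = G + 0 = G$)
$j = 2 i \sqrt{17}$ ($j = \sqrt{-73 + 5} = \sqrt{-68} = 2 i \sqrt{17} \approx 8.2462 i$)
$D{\left(E,n \right)} = 4$ ($D{\left(E,n \right)} = 8 - 4 = 4$)
$x = -28$ ($x = 4 \left(-6 - 1\right) = 4 \left(-7\right) = -28$)
$\left(x + 23\right) j = \left(-28 + 23\right) 2 i \sqrt{17} = - 5 \cdot 2 i \sqrt{17} = - 10 i \sqrt{17}$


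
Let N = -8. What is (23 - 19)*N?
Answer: -32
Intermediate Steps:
(23 - 19)*N = (23 - 19)*(-8) = 4*(-8) = -32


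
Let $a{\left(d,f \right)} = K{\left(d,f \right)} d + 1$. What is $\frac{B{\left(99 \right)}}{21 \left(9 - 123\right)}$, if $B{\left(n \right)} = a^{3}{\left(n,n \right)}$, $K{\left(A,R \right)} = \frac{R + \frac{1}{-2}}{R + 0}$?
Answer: $- \frac{7880599}{19152} \approx -411.48$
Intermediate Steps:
$K{\left(A,R \right)} = \frac{- \frac{1}{2} + R}{R}$ ($K{\left(A,R \right)} = \frac{R - \frac{1}{2}}{R} = \frac{- \frac{1}{2} + R}{R}$)
$a{\left(d,f \right)} = 1 + \frac{d \left(- \frac{1}{2} + f\right)}{f}$ ($a{\left(d,f \right)} = \frac{- \frac{1}{2} + f}{f} d + 1 = \frac{d \left(- \frac{1}{2} + f\right)}{f} + 1 = 1 + \frac{d \left(- \frac{1}{2} + f\right)}{f}$)
$B{\left(n \right)} = \left(\frac{1}{2} + n\right)^{3}$ ($B{\left(n \right)} = \left(1 + n - \frac{n}{2 n}\right)^{3} = \left(1 + n - \frac{1}{2}\right)^{3} = \left(\frac{1}{2} + n\right)^{3}$)
$\frac{B{\left(99 \right)}}{21 \left(9 - 123\right)} = \frac{\frac{1}{8} \left(1 + 2 \cdot 99\right)^{3}}{21 \left(9 - 123\right)} = \frac{\frac{1}{8} \left(1 + 198\right)^{3}}{21 \left(-114\right)} = \frac{\frac{1}{8} \cdot 199^{3}}{-2394} = \frac{1}{8} \cdot 7880599 \left(- \frac{1}{2394}\right) = \frac{7880599}{8} \left(- \frac{1}{2394}\right) = - \frac{7880599}{19152}$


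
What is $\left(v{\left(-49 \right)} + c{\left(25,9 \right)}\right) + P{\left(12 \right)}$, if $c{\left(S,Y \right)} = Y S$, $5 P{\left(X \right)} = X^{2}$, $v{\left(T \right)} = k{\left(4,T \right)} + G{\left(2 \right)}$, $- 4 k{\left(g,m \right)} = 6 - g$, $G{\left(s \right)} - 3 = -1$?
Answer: $\frac{2553}{10} \approx 255.3$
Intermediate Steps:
$G{\left(s \right)} = 2$ ($G{\left(s \right)} = 3 - 1 = 2$)
$k{\left(g,m \right)} = - \frac{3}{2} + \frac{g}{4}$ ($k{\left(g,m \right)} = - \frac{6 - g}{4} = - \frac{3}{2} + \frac{g}{4}$)
$v{\left(T \right)} = \frac{3}{2}$ ($v{\left(T \right)} = \left(- \frac{3}{2} + \frac{1}{4} \cdot 4\right) + 2 = \left(- \frac{3}{2} + 1\right) + 2 = - \frac{1}{2} + 2 = \frac{3}{2}$)
$P{\left(X \right)} = \frac{X^{2}}{5}$
$c{\left(S,Y \right)} = S Y$
$\left(v{\left(-49 \right)} + c{\left(25,9 \right)}\right) + P{\left(12 \right)} = \left(\frac{3}{2} + 25 \cdot 9\right) + \frac{12^{2}}{5} = \left(\frac{3}{2} + 225\right) + \frac{1}{5} \cdot 144 = \frac{453}{2} + \frac{144}{5} = \frac{2553}{10}$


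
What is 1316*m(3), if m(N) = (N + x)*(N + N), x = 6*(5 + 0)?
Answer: 260568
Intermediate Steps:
x = 30 (x = 6*5 = 30)
m(N) = 2*N*(30 + N) (m(N) = (N + 30)*(N + N) = (30 + N)*(2*N) = 2*N*(30 + N))
1316*m(3) = 1316*(2*3*(30 + 3)) = 1316*(2*3*33) = 1316*198 = 260568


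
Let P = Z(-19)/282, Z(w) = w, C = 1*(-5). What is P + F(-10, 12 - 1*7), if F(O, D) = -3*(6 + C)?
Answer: -865/282 ≈ -3.0674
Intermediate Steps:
C = -5
F(O, D) = -3 (F(O, D) = -3*(6 - 5) = -3*1 = -3)
P = -19/282 ≈ -0.067376
P + F(-10, 12 - 1*7) = -19/282 - 3 = -865/282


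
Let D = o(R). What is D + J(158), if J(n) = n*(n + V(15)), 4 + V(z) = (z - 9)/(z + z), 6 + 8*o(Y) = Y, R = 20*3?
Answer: 487407/20 ≈ 24370.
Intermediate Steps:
R = 60
o(Y) = -¾ + Y/8
V(z) = -4 + (-9 + z)/(2*z) (V(z) = -4 + (z - 9)/(z + z) = -4 + (-9 + z)/((2*z)) = -4 + (-9 + z)*(1/(2*z)) = -4 + (-9 + z)/(2*z))
J(n) = n*(-19/5 + n) (J(n) = n*(n + (½)*(-9 - 7*15)/15) = n*(n + (½)*(1/15)*(-9 - 105)) = n*(n + (½)*(1/15)*(-114)) = n*(n - 19/5) = n*(-19/5 + n))
D = 27/4 (D = -¾ + (⅛)*60 = -¾ + 15/2 = 27/4 ≈ 6.7500)
D + J(158) = 27/4 + (⅕)*158*(-19 + 5*158) = 27/4 + (⅕)*158*(-19 + 790) = 27/4 + (⅕)*158*771 = 27/4 + 121818/5 = 487407/20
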